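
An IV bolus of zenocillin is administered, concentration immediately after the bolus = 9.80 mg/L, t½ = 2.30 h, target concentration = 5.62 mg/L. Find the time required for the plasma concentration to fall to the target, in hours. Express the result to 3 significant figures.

k = ln2 / t½ = 0.693147 / 2.30 = 0.3014 h⁻¹
t = ln(C₀ / C) / k = ln(9.800 / 5.62) / 0.3014
  = ln(1.744) / 0.3014 = 0.5562 / 0.3014 = 1.845 h

1.85 h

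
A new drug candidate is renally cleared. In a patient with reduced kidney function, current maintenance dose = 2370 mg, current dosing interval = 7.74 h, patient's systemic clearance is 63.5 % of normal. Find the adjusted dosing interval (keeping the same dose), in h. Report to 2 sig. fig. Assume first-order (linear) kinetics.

12 h

To keep the same average steady-state level, dosing rate must scale with clearance.
CL ratio = 63.5 / 100 = 0.6350
New interval (same dose) = 7.74 / 0.6350 = 12.19 h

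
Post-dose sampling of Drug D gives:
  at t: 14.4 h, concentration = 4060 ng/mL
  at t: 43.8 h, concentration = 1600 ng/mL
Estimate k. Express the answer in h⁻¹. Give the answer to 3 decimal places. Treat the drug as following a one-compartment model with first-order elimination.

0.032 h⁻¹

k = ln(C₁/C₂) / (t₂ − t₁) = ln(4060/1600) / (43.8 − 14.4)
  = 0.9312 / 29.40 = 0.03167 h⁻¹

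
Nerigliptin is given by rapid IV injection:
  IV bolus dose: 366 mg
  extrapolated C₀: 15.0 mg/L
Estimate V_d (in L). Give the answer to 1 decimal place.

Vd = Dose / C₀ = 366.0 / 15.0 = 24.40 L

24.4 L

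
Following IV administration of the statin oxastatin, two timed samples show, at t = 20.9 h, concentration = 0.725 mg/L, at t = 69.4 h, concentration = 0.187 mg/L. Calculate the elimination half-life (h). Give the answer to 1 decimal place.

24.8 h

k = ln(C₁/C₂) / (t₂ − t₁) = ln(0.725/0.187) / (69.4 − 20.9)
  = 1.355 / 48.50 = 0.02794 h⁻¹
t½ = ln2 / k = 0.693147 / 0.02794 = 24.81 h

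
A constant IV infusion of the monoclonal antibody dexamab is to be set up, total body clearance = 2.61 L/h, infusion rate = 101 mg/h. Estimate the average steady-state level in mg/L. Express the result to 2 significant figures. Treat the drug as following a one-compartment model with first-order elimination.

39 mg/L

At steady state Css = R₀ / CL = 101 / 2.610 = 38.70 mg/L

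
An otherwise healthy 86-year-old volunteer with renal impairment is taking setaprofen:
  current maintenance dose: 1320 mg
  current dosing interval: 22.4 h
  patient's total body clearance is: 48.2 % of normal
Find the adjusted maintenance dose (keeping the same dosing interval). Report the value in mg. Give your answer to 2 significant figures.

To keep the same average steady-state level, dosing rate must scale with clearance.
CL ratio = 48.2 / 100 = 0.4820
New dose (same interval) = 1320 × 0.4820 = 636.2 mg

640 mg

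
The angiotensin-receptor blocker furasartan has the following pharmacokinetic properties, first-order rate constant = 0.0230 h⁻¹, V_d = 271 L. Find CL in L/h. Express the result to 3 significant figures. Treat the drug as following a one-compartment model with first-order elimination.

6.23 L/h

CL = k × Vd = 0.0230 × 271 = 6.233 L/h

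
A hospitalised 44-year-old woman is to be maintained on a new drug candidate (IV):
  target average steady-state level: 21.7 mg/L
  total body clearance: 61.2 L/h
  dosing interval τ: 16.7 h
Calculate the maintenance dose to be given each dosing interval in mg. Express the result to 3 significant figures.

At steady state, Dose/τ = Css × CL.
Dose = Css × CL × τ = 21.7 × 61.20 × 16.7 = 22180 mg

22200 mg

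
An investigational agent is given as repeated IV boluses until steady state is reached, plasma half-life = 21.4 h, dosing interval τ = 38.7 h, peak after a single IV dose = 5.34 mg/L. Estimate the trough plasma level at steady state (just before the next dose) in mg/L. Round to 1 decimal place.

k = ln2 / t½ = 0.693147 / 21.4 = 0.03239 h⁻¹
e^(−kτ) = e^(−0.03239 × 38.7) = 0.2855
Accumulation ratio R = 1 / (1 − e^(−kτ)) = 1 / (1 − 0.2855) = 1.400
Steady-state trough = C₀ × R × e^(−kτ) = 5.34 × 1.400 × 0.2855 = 2.134 mg/L

2.1 mg/L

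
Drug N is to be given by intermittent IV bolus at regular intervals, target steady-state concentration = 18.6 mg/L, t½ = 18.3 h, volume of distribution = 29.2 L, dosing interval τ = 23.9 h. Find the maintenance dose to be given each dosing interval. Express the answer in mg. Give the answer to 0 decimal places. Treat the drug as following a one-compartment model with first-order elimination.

k = ln2 / t½ = 0.693147 / 18.3 = 0.03788 h⁻¹
CL = k × Vd = 0.03788 × 29.2 = 1.106 L/h
At steady state, Dose/τ = Css × CL.
Dose = Css × CL × τ = 18.6 × 1.106 × 23.9 = 491.7 mg

492 mg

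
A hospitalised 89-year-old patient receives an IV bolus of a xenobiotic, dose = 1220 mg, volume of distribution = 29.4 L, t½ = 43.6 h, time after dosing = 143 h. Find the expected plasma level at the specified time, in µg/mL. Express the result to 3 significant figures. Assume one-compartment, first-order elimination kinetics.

4.27 µg/mL

C₀ = Dose / Vd = 1220 / 29.4 = 41.50 mg/L
k = ln2 / t½ = 0.693147 / 43.6 = 0.01590 h⁻¹
C = C₀ · e^(−k·t) = 41.50 × e^(−0.01590 × 143)
  = 41.50 × 0.1029 = 4.270 mg/L
(4.270 mg/L = 4.270 µg/mL)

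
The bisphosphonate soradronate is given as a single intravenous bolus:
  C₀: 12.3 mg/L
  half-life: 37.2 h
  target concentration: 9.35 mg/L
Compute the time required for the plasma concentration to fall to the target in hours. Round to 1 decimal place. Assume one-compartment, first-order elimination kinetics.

k = ln2 / t½ = 0.693147 / 37.2 = 0.01863 h⁻¹
t = ln(C₀ / C) / k = ln(12.30 / 9.35) / 0.01863
  = ln(1.316) / 0.01863 = 0.2746 / 0.01863 = 14.74 h

14.7 h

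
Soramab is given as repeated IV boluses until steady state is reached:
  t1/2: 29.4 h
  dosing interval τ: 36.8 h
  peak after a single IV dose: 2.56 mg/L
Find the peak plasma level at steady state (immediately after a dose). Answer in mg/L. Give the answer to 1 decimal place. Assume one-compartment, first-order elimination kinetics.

k = ln2 / t½ = 0.693147 / 29.4 = 0.02358 h⁻¹
e^(−kτ) = e^(−0.02358 × 36.8) = 0.4199
Accumulation ratio R = 1 / (1 − e^(−kτ)) = 1 / (1 − 0.4199) = 1.724
Steady-state peak = C₀ × R = 2.56 × 1.724 = 4.413 mg/L

4.4 mg/L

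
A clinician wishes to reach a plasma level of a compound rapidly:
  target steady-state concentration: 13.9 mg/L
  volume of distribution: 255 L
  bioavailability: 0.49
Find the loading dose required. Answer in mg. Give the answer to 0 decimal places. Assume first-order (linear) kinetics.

LD = Css × Vd / F = 13.9 × 255 / 0.49 = 7234 mg

7234 mg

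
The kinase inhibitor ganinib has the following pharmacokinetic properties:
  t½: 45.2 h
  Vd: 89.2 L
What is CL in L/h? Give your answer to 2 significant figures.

1.4 L/h

k = ln2 / t½ = 0.693147 / 45.2 = 0.01534 h⁻¹
CL = k × Vd = 0.01534 × 89.2 = 1.368 L/h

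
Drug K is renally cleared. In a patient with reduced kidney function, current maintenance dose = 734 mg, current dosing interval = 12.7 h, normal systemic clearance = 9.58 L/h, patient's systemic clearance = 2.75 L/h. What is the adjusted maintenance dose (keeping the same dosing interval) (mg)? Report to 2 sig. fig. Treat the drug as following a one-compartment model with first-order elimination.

To keep the same average steady-state level, dosing rate must scale with clearance.
CL ratio = 2.75 / 9.58 = 0.2871
New dose (same interval) = 734 × 0.2871 = 210.7 mg

210 mg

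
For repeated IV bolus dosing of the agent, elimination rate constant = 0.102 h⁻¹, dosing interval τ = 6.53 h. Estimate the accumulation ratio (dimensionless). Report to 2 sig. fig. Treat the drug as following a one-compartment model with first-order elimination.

2.1

e^(−kτ) = e^(−0.1020 × 6.53) = 0.5137
Accumulation ratio R = 1 / (1 − e^(−kτ)) = 1 / (1 − 0.5137) = 2.056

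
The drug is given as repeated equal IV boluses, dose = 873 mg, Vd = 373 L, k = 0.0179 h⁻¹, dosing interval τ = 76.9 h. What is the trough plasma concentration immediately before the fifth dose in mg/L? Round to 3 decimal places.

C₀ per dose = Dose / Vd = 873 / 373 = 2.340 mg/L
Fraction remaining after one interval: r = e^(−kτ) = e^(−0.01790 × 76.9) = 0.2525
Before dose 5, 4 doses have been given (aged 1τ, 2τ, 3τ, 4τ).
C_trough = C₀ × (r + r² + … + r^4) = C₀ × r(1−r^4)/(1−r)
        = 2.340 × 0.2525 × (1 − 0.004065) / (1 − 0.2525) = 0.7872 mg/L

0.787 mg/L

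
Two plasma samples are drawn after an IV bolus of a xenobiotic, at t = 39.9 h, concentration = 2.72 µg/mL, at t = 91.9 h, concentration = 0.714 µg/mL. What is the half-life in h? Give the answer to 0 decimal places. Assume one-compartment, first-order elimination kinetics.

k = ln(C₁/C₂) / (t₂ − t₁) = ln(2.72/0.714) / (91.9 − 39.9)
  = 1.338 / 52.00 = 0.02573 h⁻¹
t½ = ln2 / k = 0.693147 / 0.02573 = 26.94 h

27 h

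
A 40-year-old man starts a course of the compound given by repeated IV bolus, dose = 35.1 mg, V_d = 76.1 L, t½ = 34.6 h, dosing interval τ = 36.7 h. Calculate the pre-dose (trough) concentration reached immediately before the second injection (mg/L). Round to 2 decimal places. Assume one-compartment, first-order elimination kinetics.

C₀ per dose = Dose / Vd = 35.1 / 76.1 = 0.4612 mg/L
k = ln2 / t½ = 0.693147 / 34.6 = 0.02003 h⁻¹
Fraction remaining after one interval: r = e^(−kτ) = e^(−0.02003 × 36.7) = 0.4795
Before dose 2, 1 dose has been given (aged 1τ).
C_trough = C₀ × r = 0.4612 × 0.4795 = 0.2211 mg/L

0.22 mg/L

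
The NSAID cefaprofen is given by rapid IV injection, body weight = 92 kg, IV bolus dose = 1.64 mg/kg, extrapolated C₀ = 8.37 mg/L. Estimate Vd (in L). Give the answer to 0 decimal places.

18 L

Dose = 1.64 × 92 = 150.9 mg
Vd = Dose / C₀ = 150.9 / 8.37 = 18.03 L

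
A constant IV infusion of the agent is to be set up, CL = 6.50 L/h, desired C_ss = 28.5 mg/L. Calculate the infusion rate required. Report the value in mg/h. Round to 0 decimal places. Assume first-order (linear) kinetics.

At steady state, infusion rate R₀ = Css × CL = 28.5 × 6.500 = 185.3 mg/h

185 mg/h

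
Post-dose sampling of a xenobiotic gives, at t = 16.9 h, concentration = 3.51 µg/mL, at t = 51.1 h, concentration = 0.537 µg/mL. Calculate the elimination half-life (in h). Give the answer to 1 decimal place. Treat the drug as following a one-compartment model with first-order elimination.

k = ln(C₁/C₂) / (t₂ − t₁) = ln(3.51/0.537) / (51.1 − 16.9)
  = 1.877 / 34.20 = 0.05488 h⁻¹
t½ = ln2 / k = 0.693147 / 0.05488 = 12.63 h

12.6 h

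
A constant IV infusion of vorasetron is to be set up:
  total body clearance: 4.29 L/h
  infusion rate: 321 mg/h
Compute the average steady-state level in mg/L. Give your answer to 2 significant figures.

75 mg/L

At steady state Css = R₀ / CL = 321 / 4.290 = 74.83 mg/L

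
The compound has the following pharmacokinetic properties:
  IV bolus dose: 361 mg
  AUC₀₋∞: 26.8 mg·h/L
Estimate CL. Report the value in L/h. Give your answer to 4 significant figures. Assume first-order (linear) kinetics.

13.47 L/h

CL = Dose / AUC = 361 / 26.8 = 13.47 L/h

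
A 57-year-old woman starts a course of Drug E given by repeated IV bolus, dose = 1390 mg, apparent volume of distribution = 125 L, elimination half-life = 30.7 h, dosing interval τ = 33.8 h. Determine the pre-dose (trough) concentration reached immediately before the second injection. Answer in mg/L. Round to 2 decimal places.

5.18 mg/L

C₀ per dose = Dose / Vd = 1390 / 125 = 11.12 mg/L
k = ln2 / t½ = 0.693147 / 30.7 = 0.02258 h⁻¹
Fraction remaining after one interval: r = e^(−kτ) = e^(−0.02258 × 33.8) = 0.4662
Before dose 2, 1 dose has been given (aged 1τ).
C_trough = C₀ × r = 11.12 × 0.4662 = 5.184 mg/L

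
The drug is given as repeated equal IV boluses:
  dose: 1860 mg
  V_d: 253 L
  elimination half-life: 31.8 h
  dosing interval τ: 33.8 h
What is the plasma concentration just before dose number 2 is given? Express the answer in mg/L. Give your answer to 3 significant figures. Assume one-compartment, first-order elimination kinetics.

C₀ per dose = Dose / Vd = 1860 / 253 = 7.352 mg/L
k = ln2 / t½ = 0.693147 / 31.8 = 0.02180 h⁻¹
Fraction remaining after one interval: r = e^(−kτ) = e^(−0.02180 × 33.8) = 0.4786
Before dose 2, 1 dose has been given (aged 1τ).
C_trough = C₀ × r = 7.352 × 0.4786 = 3.519 mg/L

3.52 mg/L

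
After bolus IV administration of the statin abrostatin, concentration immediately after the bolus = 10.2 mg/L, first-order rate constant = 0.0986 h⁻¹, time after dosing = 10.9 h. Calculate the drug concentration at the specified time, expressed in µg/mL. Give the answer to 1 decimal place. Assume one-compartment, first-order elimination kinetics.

3.5 µg/mL

C = C₀ · e^(−k·t) = 10.20 × e^(−0.09860 × 10.9)
  = 10.20 × 0.3414 = 3.482 mg/L
(3.482 mg/L = 3.482 µg/mL)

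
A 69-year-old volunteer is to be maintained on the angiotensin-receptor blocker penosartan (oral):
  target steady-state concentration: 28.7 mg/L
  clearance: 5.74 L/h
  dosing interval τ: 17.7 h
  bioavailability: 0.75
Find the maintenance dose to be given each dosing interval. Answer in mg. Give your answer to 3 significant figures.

3890 mg

At steady state, F × (Dose/τ) = Css × CL.
Dose = Css × CL × τ / F = 28.7 × 5.740 × 17.7 / 0.75 = 3888 mg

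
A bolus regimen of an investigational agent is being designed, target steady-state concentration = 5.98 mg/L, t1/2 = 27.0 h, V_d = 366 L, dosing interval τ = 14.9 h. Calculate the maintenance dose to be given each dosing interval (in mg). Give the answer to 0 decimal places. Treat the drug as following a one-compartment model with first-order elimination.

k = ln2 / t½ = 0.693147 / 27.0 = 0.02567 h⁻¹
CL = k × Vd = 0.02567 × 366 = 9.395 L/h
At steady state, Dose/τ = Css × CL.
Dose = Css × CL × τ = 5.98 × 9.395 × 14.9 = 837.1 mg

837 mg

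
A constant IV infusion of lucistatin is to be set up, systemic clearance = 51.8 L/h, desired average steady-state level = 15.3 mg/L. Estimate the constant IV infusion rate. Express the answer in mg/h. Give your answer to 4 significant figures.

At steady state, infusion rate R₀ = Css × CL = 15.3 × 51.80 = 792.5 mg/h

792.5 mg/h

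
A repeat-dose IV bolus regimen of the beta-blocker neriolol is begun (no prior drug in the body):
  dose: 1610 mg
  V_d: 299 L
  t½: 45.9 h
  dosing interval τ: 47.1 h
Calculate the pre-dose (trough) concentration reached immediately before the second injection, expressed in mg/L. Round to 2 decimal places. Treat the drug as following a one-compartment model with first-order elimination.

C₀ per dose = Dose / Vd = 1610 / 299 = 5.385 mg/L
k = ln2 / t½ = 0.693147 / 45.9 = 0.01510 h⁻¹
Fraction remaining after one interval: r = e^(−kτ) = e^(−0.01510 × 47.1) = 0.4910
Before dose 2, 1 dose has been given (aged 1τ).
C_trough = C₀ × r = 5.385 × 0.4910 = 2.644 mg/L

2.64 mg/L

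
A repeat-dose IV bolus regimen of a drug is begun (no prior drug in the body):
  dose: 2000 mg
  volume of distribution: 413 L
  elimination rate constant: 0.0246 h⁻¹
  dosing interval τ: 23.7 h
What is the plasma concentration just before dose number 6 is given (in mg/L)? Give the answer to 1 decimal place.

C₀ per dose = Dose / Vd = 2000 / 413 = 4.843 mg/L
Fraction remaining after one interval: r = e^(−kτ) = e^(−0.02460 × 23.7) = 0.5582
Before dose 6, 5 doses have been given (aged 1τ, 2τ, 3τ, 4τ, 5τ).
C_trough = C₀ × (r + r² + … + r^5) = C₀ × r(1−r^5)/(1−r)
        = 4.843 × 0.5582 × (1 − 0.05419) / (1 − 0.5582) = 5.787 mg/L

5.8 mg/L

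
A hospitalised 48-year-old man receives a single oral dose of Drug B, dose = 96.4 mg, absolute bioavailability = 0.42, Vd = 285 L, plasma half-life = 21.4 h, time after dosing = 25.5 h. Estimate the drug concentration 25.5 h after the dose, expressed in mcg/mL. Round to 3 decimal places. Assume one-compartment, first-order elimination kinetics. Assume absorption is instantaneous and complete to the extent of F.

0.062 mcg/mL

Amount reaching circulation = F × Dose = 0.42 × 96.40 = 40.49 mg
C₀ = F·Dose / Vd = 40.49 / 285 = 0.1421 mg/L
k = ln2 / t½ = 0.693147 / 21.4 = 0.03239 h⁻¹
C = C₀ · e^(−k·t) = 0.1421 × e^(−0.03239 × 25.5)
  = 0.1421 × 0.4378 = 0.06221 mg/L
(0.06221 mg/L = 0.06221 mcg/mL)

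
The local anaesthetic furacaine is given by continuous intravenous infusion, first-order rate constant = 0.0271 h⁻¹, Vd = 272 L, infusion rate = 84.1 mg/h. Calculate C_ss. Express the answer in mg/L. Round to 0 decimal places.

11 mg/L

CL = k × Vd = 0.02710 × 272 = 7.371 L/h
At steady state Css = R₀ / CL = 84.1 / 7.371 = 11.41 mg/L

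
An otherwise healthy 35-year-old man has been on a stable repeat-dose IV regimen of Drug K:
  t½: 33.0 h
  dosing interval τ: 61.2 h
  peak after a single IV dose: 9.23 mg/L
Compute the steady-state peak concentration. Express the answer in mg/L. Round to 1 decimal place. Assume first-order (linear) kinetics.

k = ln2 / t½ = 0.693147 / 33.0 = 0.02100 h⁻¹
e^(−kτ) = e^(−0.02100 × 61.2) = 0.2766
Accumulation ratio R = 1 / (1 − e^(−kτ)) = 1 / (1 − 0.2766) = 1.382
Steady-state peak = C₀ × R = 9.23 × 1.382 = 12.76 mg/L

12.8 mg/L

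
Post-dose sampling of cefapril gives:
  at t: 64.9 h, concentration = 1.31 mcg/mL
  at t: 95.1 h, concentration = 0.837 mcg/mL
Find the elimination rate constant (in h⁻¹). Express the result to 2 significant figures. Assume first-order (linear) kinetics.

0.015 h⁻¹

k = ln(C₁/C₂) / (t₂ − t₁) = ln(1.31/0.837) / (95.1 − 64.9)
  = 0.4480 / 30.20 = 0.01483 h⁻¹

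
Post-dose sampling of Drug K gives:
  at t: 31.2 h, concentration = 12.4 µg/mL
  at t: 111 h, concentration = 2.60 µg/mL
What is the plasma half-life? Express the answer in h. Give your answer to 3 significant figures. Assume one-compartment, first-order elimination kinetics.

35.4 h

k = ln(C₁/C₂) / (t₂ − t₁) = ln(12.4/2.60) / (111 − 31.2)
  = 1.562 / 79.80 = 0.01957 h⁻¹
t½ = ln2 / k = 0.693147 / 0.01957 = 35.42 h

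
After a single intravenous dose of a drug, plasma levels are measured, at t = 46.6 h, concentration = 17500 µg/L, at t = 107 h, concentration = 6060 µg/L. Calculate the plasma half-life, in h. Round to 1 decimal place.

39.5 h

k = ln(C₁/C₂) / (t₂ − t₁) = ln(17500/6060) / (107 − 46.6)
  = 1.060 / 60.40 = 0.01755 h⁻¹
t½ = ln2 / k = 0.693147 / 0.01755 = 39.50 h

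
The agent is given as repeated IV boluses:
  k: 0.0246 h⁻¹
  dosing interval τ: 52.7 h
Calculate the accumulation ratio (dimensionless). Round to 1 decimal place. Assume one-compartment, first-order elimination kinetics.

e^(−kτ) = e^(−0.02460 × 52.7) = 0.2735
Accumulation ratio R = 1 / (1 − e^(−kτ)) = 1 / (1 − 0.2735) = 1.376

1.4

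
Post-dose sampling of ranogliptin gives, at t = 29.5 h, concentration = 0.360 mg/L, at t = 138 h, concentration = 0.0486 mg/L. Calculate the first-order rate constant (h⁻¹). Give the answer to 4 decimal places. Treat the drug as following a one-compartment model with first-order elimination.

k = ln(C₁/C₂) / (t₂ − t₁) = ln(0.360/0.0486) / (138 − 29.5)
  = 2.002 / 108.5 = 0.01845 h⁻¹

0.0185 h⁻¹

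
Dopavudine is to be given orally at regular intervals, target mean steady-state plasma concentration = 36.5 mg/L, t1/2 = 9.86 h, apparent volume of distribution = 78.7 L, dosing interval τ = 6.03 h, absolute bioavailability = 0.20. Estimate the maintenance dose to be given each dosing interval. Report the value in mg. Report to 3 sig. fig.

k = ln2 / t½ = 0.693147 / 9.86 = 0.07030 h⁻¹
CL = k × Vd = 0.07030 × 78.7 = 5.533 L/h
At steady state, F × (Dose/τ) = Css × CL.
Dose = Css × CL × τ / F = 36.5 × 5.533 × 6.03 / 0.20 = 6089 mg

6090 mg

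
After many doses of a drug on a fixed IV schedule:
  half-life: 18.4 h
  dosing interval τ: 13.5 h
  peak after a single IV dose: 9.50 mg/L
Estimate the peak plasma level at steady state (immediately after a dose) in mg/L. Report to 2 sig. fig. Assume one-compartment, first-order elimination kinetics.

24 mg/L

k = ln2 / t½ = 0.693147 / 18.4 = 0.03767 h⁻¹
e^(−kτ) = e^(−0.03767 × 13.5) = 0.6014
Accumulation ratio R = 1 / (1 − e^(−kτ)) = 1 / (1 − 0.6014) = 2.509
Steady-state peak = C₀ × R = 9.50 × 2.509 = 23.84 mg/L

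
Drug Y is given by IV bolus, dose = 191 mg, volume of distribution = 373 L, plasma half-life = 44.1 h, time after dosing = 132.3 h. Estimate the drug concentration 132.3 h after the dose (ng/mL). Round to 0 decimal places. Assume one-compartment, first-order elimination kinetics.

64 ng/mL

C₀ = Dose / Vd = 191.0 / 373 = 0.5121 mg/L
k = ln2 / t½ = 0.693147 / 44.1 = 0.01572 h⁻¹
t / t½ = 132.3 / 44.1 = 3 half-lives
C = C₀ × (1/2)^3 = 0.5121 × 0.1250 = 0.06401 mg/L
Convert: 0.06401 mg/L × 1000 = 64.01 ng/mL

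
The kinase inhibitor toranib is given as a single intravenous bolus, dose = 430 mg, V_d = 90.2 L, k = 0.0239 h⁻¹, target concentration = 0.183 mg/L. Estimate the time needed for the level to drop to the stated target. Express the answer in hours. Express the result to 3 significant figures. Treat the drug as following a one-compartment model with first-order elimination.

C₀ = Dose / Vd = 430.0 / 90.2 = 4.767 mg/L
t = ln(C₀ / C) / k = ln(4.767 / 0.183) / 0.02390
  = ln(26.05) / 0.02390 = 3.260 / 0.02390 = 136.4 h

136 h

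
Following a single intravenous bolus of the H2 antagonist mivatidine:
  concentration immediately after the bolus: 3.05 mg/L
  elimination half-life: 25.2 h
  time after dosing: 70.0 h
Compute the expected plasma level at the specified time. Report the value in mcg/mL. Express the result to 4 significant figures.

k = ln2 / t½ = 0.693147 / 25.2 = 0.02751 h⁻¹
C = C₀ · e^(−k·t) = 3.050 × e^(−0.02751 × 70.0)
  = 3.050 × 0.1458 = 0.4447 mg/L
(0.4447 mg/L = 0.4447 mcg/mL)

0.4447 mcg/mL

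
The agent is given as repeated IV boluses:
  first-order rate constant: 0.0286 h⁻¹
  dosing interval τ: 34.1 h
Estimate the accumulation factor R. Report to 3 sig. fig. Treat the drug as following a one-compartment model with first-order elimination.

e^(−kτ) = e^(−0.02860 × 34.1) = 0.3771
Accumulation ratio R = 1 / (1 − e^(−kτ)) = 1 / (1 − 0.3771) = 1.605

1.61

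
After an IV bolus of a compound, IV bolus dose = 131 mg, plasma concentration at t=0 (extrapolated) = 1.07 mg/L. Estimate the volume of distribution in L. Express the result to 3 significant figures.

Vd = Dose / C₀ = 131.0 / 1.07 = 122.4 L

122 L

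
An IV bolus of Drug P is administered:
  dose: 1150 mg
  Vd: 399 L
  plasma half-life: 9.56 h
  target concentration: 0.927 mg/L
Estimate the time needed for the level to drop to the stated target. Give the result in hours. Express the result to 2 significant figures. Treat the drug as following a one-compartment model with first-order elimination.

16 h

C₀ = Dose / Vd = 1150 / 399 = 2.882 mg/L
k = ln2 / t½ = 0.693147 / 9.56 = 0.07250 h⁻¹
t = ln(C₀ / C) / k = ln(2.882 / 0.927) / 0.07250
  = ln(3.109) / 0.07250 = 1.134 / 0.07250 = 15.64 h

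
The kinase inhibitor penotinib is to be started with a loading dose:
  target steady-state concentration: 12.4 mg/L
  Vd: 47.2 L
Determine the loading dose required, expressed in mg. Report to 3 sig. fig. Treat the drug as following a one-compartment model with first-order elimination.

585 mg

LD = Css × Vd = 12.4 × 47.2 = 585.3 mg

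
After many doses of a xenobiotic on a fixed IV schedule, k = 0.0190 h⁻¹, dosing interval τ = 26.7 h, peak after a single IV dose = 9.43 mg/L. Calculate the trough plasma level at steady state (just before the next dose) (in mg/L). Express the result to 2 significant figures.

e^(−kτ) = e^(−0.01900 × 26.7) = 0.6021
Accumulation ratio R = 1 / (1 − e^(−kτ)) = 1 / (1 − 0.6021) = 2.513
Steady-state trough = C₀ × R × e^(−kτ) = 9.43 × 2.513 × 0.6021 = 14.27 mg/L

14 mg/L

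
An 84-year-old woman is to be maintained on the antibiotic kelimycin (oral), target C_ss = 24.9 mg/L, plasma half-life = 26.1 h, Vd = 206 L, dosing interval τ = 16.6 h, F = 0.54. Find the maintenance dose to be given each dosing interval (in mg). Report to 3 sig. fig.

4190 mg

k = ln2 / t½ = 0.693147 / 26.1 = 0.02656 h⁻¹
CL = k × Vd = 0.02656 × 206 = 5.471 L/h
At steady state, F × (Dose/τ) = Css × CL.
Dose = Css × CL × τ / F = 24.9 × 5.471 × 16.6 / 0.54 = 4188 mg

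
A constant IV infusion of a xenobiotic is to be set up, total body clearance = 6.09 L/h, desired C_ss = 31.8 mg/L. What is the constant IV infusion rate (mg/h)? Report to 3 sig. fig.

194 mg/h

At steady state, infusion rate R₀ = Css × CL = 31.8 × 6.090 = 193.7 mg/h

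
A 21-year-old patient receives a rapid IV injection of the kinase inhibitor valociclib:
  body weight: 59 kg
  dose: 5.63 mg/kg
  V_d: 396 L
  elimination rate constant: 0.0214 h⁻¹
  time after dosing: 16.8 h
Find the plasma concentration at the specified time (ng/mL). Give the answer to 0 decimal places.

Total dose = 5.63 × 59 = 332.2 mg
C₀ = Dose / Vd = 332.2 / 396 = 0.8389 mg/L
C = C₀ · e^(−k·t) = 0.8389 × e^(−0.02140 × 16.8)
  = 0.8389 × 0.6980 = 0.5856 mg/L
Convert: 0.5856 mg/L × 1000 = 585.6 ng/mL

586 ng/mL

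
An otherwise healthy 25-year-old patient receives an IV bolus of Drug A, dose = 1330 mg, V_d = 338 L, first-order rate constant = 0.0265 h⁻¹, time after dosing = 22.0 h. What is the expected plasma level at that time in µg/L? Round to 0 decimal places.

2197 µg/L

C₀ = Dose / Vd = 1330 / 338 = 3.935 mg/L
C = C₀ · e^(−k·t) = 3.935 × e^(−0.02650 × 22.0)
  = 3.935 × 0.5582 = 2.197 mg/L
Convert: 2.197 mg/L × 1000 = 2197 µg/L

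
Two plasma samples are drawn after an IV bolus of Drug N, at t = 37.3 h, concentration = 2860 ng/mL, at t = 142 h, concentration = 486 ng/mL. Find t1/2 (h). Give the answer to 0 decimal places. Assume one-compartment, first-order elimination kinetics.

41 h

k = ln(C₁/C₂) / (t₂ − t₁) = ln(2860/486) / (142 − 37.3)
  = 1.772 / 104.7 = 0.01692 h⁻¹
t½ = ln2 / k = 0.693147 / 0.01692 = 40.97 h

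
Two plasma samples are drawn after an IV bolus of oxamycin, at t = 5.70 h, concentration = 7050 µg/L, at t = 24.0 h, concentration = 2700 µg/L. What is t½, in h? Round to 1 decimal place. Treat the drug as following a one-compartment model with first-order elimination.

k = ln(C₁/C₂) / (t₂ − t₁) = ln(7050/2700) / (24.0 − 5.70)
  = 0.9598 / 18.30 = 0.05245 h⁻¹
t½ = ln2 / k = 0.693147 / 0.05245 = 13.22 h

13.2 h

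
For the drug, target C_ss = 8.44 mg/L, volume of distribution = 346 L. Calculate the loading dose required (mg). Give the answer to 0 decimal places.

2920 mg

LD = Css × Vd = 8.44 × 346 = 2920 mg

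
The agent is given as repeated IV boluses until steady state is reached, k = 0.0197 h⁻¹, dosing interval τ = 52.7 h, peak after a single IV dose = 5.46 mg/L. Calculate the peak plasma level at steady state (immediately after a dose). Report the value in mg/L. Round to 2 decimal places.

e^(−kτ) = e^(−0.01970 × 52.7) = 0.3541
Accumulation ratio R = 1 / (1 − e^(−kτ)) = 1 / (1 − 0.3541) = 1.548
Steady-state peak = C₀ × R = 5.46 × 1.548 = 8.452 mg/L

8.45 mg/L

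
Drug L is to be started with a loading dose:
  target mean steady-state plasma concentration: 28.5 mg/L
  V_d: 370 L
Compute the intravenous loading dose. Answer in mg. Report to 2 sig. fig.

11000 mg

LD = Css × Vd = 28.5 × 370 = 10550 mg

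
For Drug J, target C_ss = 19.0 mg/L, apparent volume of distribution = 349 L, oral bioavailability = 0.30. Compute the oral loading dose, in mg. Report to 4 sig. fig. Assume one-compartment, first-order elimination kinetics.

22100 mg

LD = Css × Vd / F = 19.0 × 349 / 0.30 = 22100 mg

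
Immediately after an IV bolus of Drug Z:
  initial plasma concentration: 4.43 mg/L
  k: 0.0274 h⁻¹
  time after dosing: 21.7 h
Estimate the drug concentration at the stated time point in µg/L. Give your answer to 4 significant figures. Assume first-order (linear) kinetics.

2444 µg/L

C = C₀ · e^(−k·t) = 4.430 × e^(−0.02740 × 21.7)
  = 4.430 × 0.5518 = 2.444 mg/L
Convert: 2.444 mg/L × 1000 = 2444 µg/L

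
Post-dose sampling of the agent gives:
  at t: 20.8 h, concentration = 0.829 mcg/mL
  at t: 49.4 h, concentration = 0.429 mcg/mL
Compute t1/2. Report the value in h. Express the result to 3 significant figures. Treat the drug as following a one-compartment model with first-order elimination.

30.1 h

k = ln(C₁/C₂) / (t₂ − t₁) = ln(0.829/0.429) / (49.4 − 20.8)
  = 0.6588 / 28.60 = 0.02303 h⁻¹
t½ = ln2 / k = 0.693147 / 0.02303 = 30.10 h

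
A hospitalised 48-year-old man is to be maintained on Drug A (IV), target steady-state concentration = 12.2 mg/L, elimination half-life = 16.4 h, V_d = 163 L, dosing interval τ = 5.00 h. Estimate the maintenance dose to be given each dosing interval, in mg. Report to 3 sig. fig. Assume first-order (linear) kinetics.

420 mg

k = ln2 / t½ = 0.693147 / 16.4 = 0.04227 h⁻¹
CL = k × Vd = 0.04227 × 163 = 6.890 L/h
At steady state, Dose/τ = Css × CL.
Dose = Css × CL × τ = 12.2 × 6.890 × 5.00 = 420.3 mg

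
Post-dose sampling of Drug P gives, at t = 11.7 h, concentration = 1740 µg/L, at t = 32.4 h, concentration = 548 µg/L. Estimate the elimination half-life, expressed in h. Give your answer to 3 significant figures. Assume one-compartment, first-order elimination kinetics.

k = ln(C₁/C₂) / (t₂ − t₁) = ln(1740/548) / (32.4 − 11.7)
  = 1.155 / 20.70 = 0.05580 h⁻¹
t½ = ln2 / k = 0.693147 / 0.05580 = 12.42 h

12.4 h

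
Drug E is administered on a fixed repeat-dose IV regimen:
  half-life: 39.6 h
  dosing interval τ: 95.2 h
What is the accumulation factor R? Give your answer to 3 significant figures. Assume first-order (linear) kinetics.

k = ln2 / t½ = 0.693147 / 39.6 = 0.01750 h⁻¹
e^(−kτ) = e^(−0.01750 × 95.2) = 0.1890
Accumulation ratio R = 1 / (1 − e^(−kτ)) = 1 / (1 − 0.1890) = 1.233

1.23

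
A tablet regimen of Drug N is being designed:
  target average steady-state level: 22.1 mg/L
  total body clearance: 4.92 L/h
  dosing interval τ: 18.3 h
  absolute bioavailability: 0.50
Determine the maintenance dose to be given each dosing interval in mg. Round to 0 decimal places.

At steady state, F × (Dose/τ) = Css × CL.
Dose = Css × CL × τ / F = 22.1 × 4.920 × 18.3 / 0.50 = 3980 mg

3980 mg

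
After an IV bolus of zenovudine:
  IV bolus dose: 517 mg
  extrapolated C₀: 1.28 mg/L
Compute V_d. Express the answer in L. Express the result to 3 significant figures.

404 L

Vd = Dose / C₀ = 517.0 / 1.28 = 403.9 L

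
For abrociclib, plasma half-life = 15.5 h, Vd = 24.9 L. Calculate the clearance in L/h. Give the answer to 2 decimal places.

1.11 L/h

k = ln2 / t½ = 0.693147 / 15.5 = 0.04472 h⁻¹
CL = k × Vd = 0.04472 × 24.9 = 1.114 L/h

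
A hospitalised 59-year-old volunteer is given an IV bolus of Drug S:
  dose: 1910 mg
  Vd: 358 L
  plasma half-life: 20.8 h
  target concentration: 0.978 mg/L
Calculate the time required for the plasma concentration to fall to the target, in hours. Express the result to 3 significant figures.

50.9 h

C₀ = Dose / Vd = 1910 / 358 = 5.335 mg/L
k = ln2 / t½ = 0.693147 / 20.8 = 0.03332 h⁻¹
t = ln(C₀ / C) / k = ln(5.335 / 0.978) / 0.03332
  = ln(5.455) / 0.03332 = 1.697 / 0.03332 = 50.93 h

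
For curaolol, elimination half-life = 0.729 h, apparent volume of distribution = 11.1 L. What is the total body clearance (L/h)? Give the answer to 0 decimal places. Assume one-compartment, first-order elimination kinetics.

k = ln2 / t½ = 0.693147 / 0.729 = 0.9508 h⁻¹
CL = k × Vd = 0.9508 × 11.1 = 10.55 L/h

11 L/h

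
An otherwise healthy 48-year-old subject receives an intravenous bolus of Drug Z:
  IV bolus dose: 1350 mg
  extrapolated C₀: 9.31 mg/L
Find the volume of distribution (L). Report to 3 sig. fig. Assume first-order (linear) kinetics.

145 L

Vd = Dose / C₀ = 1350 / 9.31 = 145.0 L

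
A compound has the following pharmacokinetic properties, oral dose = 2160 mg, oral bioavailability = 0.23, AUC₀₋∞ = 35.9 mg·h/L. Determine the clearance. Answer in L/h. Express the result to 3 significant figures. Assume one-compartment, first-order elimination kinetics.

CL = F·Dose / AUC = 0.23 × 2160 / 35.9 = 13.84 L/h

13.8 L/h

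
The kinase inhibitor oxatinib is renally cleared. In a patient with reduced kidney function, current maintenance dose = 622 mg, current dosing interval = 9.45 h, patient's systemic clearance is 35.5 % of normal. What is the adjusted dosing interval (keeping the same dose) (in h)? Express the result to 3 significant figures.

To keep the same average steady-state level, dosing rate must scale with clearance.
CL ratio = 35.5 / 100 = 0.3550
New interval (same dose) = 9.45 / 0.3550 = 26.62 h

26.6 h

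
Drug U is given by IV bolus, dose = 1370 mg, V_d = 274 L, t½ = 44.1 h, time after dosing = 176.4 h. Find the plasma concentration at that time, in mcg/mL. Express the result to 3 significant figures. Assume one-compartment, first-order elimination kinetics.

C₀ = Dose / Vd = 1370 / 274 = 5.000 mg/L
k = ln2 / t½ = 0.693147 / 44.1 = 0.01572 h⁻¹
t / t½ = 176.4 / 44.1 = 4 half-lives
C = C₀ × (1/2)^4 = 5.000 × 0.06250 = 0.3125 mg/L
(0.3125 mg/L = 0.3125 mcg/mL)

0.313 mcg/mL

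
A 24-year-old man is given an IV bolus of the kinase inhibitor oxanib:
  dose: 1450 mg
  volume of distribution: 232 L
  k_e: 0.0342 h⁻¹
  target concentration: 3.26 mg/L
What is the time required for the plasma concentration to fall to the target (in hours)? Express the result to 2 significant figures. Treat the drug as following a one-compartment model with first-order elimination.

C₀ = Dose / Vd = 1450 / 232 = 6.250 mg/L
t = ln(C₀ / C) / k = ln(6.250 / 3.26) / 0.03420
  = ln(1.917) / 0.03420 = 0.6508 / 0.03420 = 19.03 h

19 h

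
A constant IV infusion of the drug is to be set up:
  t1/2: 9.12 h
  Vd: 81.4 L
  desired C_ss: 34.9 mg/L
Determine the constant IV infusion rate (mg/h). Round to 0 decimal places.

216 mg/h

k = ln2 / t½ = 0.693147 / 9.12 = 0.07600 h⁻¹
CL = k × Vd = 0.07600 × 81.4 = 6.186 L/h
At steady state, infusion rate R₀ = Css × CL = 34.9 × 6.186 = 215.9 mg/h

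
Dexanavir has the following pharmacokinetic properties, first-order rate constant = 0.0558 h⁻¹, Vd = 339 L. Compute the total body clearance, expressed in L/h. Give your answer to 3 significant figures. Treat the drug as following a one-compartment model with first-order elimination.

CL = k × Vd = 0.0558 × 339 = 18.92 L/h

18.9 L/h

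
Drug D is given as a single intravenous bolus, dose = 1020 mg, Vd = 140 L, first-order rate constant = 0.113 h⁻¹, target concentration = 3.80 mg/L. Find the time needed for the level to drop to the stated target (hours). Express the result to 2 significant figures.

5.8 h

C₀ = Dose / Vd = 1020 / 140 = 7.286 mg/L
t = ln(C₀ / C) / k = ln(7.286 / 3.80) / 0.1130
  = ln(1.917) / 0.1130 = 0.6508 / 0.1130 = 5.759 h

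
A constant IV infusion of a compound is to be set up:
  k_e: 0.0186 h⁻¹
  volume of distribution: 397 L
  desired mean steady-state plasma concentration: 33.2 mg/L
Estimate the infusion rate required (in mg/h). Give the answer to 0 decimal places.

245 mg/h

CL = k × Vd = 0.01860 × 397 = 7.384 L/h
At steady state, infusion rate R₀ = Css × CL = 33.2 × 7.384 = 245.1 mg/h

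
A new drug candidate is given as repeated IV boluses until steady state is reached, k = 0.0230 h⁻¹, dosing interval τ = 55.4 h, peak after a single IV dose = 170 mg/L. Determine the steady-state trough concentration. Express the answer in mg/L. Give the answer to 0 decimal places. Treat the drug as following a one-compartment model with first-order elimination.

e^(−kτ) = e^(−0.02300 × 55.4) = 0.2797
Accumulation ratio R = 1 / (1 − e^(−kτ)) = 1 / (1 − 0.2797) = 1.388
Steady-state trough = C₀ × R × e^(−kτ) = 170 × 1.388 × 0.2797 = 66.00 mg/L

66 mg/L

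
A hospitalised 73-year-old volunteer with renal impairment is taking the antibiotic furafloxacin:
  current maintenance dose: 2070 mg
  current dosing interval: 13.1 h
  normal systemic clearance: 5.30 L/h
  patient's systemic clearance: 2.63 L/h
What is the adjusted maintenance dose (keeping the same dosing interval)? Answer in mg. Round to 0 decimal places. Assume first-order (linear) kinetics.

1027 mg

To keep the same average steady-state level, dosing rate must scale with clearance.
CL ratio = 2.63 / 5.30 = 0.4962
New dose (same interval) = 2070 × 0.4962 = 1027 mg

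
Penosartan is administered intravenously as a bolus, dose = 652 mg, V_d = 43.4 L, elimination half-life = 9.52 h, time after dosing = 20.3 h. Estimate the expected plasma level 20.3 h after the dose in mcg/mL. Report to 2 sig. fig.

3.4 mcg/mL

C₀ = Dose / Vd = 652.0 / 43.4 = 15.02 mg/L
k = ln2 / t½ = 0.693147 / 9.52 = 0.07281 h⁻¹
C = C₀ · e^(−k·t) = 15.02 × e^(−0.07281 × 20.3)
  = 15.02 × 0.2281 = 3.426 mg/L
(3.426 mg/L = 3.426 mcg/mL)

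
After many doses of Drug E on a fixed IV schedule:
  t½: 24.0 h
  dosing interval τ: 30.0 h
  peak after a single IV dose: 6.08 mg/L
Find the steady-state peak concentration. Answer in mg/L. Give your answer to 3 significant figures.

10.5 mg/L

k = ln2 / t½ = 0.693147 / 24.0 = 0.02888 h⁻¹
e^(−kτ) = e^(−0.02888 × 30.0) = 0.4205
Accumulation ratio R = 1 / (1 − e^(−kτ)) = 1 / (1 − 0.4205) = 1.726
Steady-state peak = C₀ × R = 6.08 × 1.726 = 10.49 mg/L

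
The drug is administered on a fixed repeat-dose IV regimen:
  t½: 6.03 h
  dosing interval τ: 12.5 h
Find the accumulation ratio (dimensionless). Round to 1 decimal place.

1.3

k = ln2 / t½ = 0.693147 / 6.03 = 0.1149 h⁻¹
e^(−kτ) = e^(−0.1149 × 12.5) = 0.2378
Accumulation ratio R = 1 / (1 − e^(−kτ)) = 1 / (1 − 0.2378) = 1.312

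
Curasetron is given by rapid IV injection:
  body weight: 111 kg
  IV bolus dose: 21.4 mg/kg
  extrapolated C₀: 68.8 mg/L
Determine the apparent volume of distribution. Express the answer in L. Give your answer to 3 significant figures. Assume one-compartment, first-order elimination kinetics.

Dose = 21.4 × 111 = 2375 mg
Vd = Dose / C₀ = 2375 / 68.8 = 34.52 L

34.5 L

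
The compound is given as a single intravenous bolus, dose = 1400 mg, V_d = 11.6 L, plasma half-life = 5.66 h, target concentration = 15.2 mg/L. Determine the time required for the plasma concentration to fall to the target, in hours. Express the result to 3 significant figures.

C₀ = Dose / Vd = 1400 / 11.6 = 120.7 mg/L
k = ln2 / t½ = 0.693147 / 5.66 = 0.1225 h⁻¹
t = ln(C₀ / C) / k = ln(120.7 / 15.2) / 0.1225
  = ln(7.941) / 0.1225 = 2.072 / 0.1225 = 16.91 h

16.9 h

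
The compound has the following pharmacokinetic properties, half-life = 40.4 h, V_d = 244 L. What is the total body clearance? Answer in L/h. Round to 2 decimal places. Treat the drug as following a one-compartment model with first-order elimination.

k = ln2 / t½ = 0.693147 / 40.4 = 0.01716 h⁻¹
CL = k × Vd = 0.01716 × 244 = 4.187 L/h

4.19 L/h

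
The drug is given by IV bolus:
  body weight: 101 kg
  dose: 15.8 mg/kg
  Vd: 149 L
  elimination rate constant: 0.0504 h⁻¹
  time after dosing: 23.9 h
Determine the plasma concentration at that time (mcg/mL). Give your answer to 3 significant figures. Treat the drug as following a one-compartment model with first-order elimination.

3.21 mcg/mL

Total dose = 15.8 × 101 = 1596 mg
C₀ = Dose / Vd = 1596 / 149 = 10.71 mg/L
C = C₀ · e^(−k·t) = 10.71 × e^(−0.05040 × 23.9)
  = 10.71 × 0.2998 = 3.211 mg/L
(3.211 mg/L = 3.211 mcg/mL)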